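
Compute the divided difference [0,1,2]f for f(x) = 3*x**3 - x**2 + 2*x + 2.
8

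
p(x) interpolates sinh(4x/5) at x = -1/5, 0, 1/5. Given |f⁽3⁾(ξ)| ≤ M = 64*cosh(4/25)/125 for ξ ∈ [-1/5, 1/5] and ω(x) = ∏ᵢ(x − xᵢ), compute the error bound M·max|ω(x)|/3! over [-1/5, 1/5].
64*sqrt(3)*cosh(4/25)/421875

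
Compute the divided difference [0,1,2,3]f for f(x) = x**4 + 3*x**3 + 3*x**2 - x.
9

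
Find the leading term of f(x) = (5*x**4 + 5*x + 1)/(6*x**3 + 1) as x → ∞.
5*x/6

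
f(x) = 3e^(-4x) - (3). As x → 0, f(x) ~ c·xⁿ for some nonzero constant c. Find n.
1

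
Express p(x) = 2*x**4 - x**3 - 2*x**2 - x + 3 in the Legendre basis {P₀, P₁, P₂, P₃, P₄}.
(41/15)P₀ + (-8/5)P₁ + (-4/21)P₂ + (-2/5)P₃ + (16/35)P₄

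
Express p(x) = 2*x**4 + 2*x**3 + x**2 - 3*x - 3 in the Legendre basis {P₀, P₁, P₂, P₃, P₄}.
(-34/15)P₀ + (-9/5)P₁ + (38/21)P₂ + (4/5)P₃ + (16/35)P₄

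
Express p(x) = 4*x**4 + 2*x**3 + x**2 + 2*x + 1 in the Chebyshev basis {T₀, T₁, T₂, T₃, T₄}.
(3)T₀ + (7/2)T₁ + (5/2)T₂ + (1/2)T₃ + (1/2)T₄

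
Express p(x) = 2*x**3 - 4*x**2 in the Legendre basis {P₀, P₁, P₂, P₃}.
(-4/3)P₀ + (6/5)P₁ + (-8/3)P₂ + (4/5)P₃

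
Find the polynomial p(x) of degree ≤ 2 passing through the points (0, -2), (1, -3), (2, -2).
x**2 - 2*x - 2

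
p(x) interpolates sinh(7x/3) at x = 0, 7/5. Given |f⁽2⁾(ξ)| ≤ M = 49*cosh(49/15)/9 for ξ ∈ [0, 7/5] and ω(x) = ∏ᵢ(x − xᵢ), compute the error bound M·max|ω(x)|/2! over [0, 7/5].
2401*cosh(49/15)/1800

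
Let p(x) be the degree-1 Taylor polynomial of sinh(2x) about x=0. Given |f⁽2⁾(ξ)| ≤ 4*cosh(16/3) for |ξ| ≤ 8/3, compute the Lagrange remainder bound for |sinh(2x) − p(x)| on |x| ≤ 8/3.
128*cosh(16/3)/9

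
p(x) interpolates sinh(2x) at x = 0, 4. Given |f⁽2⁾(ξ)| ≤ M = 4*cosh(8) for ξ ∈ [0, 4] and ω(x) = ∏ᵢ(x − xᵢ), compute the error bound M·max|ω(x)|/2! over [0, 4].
8*cosh(8)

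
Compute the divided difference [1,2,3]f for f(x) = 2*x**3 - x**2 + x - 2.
11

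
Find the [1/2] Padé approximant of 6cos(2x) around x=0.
6/(2*x**2 + 1)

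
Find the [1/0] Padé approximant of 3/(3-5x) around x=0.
5*x/3 + 1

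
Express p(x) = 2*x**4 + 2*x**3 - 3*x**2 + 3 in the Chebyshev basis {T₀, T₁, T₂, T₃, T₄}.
(9/4)T₀ + (3/2)T₁ + (-1/2)T₂ + (1/2)T₃ + (1/4)T₄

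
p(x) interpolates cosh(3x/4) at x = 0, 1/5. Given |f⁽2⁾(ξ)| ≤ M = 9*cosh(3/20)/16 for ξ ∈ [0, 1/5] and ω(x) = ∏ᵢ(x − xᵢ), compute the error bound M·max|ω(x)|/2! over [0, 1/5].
9*cosh(3/20)/3200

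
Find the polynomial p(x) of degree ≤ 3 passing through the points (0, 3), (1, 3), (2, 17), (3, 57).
2*x**3 + x**2 - 3*x + 3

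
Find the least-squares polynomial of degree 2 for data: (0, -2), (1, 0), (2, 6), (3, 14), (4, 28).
-66/35 + (-1/35)x + (13/7)x²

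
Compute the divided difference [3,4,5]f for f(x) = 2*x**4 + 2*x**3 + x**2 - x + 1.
219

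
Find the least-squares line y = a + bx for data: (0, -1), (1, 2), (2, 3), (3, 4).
a = -2/5, b = 8/5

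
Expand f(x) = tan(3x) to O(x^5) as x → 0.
3*x + 9*x**3 + O(x**5)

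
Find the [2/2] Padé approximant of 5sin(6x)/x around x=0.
(30 - 126*x**2)/(9*x**2/5 + 1)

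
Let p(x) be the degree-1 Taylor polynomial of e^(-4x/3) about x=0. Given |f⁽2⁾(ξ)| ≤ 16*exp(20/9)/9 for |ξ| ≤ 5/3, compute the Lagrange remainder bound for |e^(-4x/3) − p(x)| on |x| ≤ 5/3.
200*exp(20/9)/81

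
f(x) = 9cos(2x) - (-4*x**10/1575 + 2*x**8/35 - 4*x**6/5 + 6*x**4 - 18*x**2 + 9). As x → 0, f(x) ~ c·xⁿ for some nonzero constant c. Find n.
12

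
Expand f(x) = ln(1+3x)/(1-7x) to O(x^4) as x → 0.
3*x + 33*x**2/2 + 249*x**3/2 + O(x**4)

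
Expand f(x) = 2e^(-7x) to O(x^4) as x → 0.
2 - 14*x + 49*x**2 - 343*x**3/3 + O(x**4)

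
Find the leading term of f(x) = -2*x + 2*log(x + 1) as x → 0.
-x**2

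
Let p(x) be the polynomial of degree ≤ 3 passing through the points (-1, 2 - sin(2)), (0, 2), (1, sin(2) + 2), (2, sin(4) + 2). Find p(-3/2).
-7*sin(2)/8 - 5*sin(4)/16 + 2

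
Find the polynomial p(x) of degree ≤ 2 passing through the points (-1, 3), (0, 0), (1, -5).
-x**2 - 4*x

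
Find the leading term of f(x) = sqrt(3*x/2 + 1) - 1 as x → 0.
3*x/4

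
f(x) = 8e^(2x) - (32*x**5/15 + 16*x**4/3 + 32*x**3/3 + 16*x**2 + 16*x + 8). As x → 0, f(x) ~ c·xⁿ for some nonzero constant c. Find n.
6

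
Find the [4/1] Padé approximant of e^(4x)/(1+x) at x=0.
(224*x**4/225 + 32*x**3/15 + 72*x**2/25 + 172*x/75 + 1)/(1 - 53*x/75)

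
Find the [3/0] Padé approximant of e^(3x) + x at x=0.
9*x**3/2 + 9*x**2/2 + 4*x + 1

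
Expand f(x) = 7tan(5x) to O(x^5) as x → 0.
35*x + 875*x**3/3 + O(x**5)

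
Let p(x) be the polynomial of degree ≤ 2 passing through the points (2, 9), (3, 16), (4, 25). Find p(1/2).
9/4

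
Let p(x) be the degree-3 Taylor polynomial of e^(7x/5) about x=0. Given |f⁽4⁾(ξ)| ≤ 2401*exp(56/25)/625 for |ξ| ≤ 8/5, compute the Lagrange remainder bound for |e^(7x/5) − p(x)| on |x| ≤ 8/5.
1229312*exp(56/25)/1171875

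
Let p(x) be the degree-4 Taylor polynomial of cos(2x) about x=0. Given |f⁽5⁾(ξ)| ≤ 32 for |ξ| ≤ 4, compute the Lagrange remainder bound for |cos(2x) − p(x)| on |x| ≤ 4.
4096/15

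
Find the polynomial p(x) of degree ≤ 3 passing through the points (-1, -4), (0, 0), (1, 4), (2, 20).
2*x**3 + 2*x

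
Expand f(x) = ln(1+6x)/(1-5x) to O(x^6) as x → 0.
6*x + 12*x**2 + 132*x**3 + 336*x**4 + 16176*x**5/5 + O(x**6)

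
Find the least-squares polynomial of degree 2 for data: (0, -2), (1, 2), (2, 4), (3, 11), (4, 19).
-54/35 + (97/70)x + (13/14)x²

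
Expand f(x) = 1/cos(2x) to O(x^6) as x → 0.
1 + 2*x**2 + 10*x**4/3 + O(x**6)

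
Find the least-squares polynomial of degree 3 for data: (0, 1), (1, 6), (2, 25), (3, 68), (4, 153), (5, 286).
67/63 + (424/189)x + (37/63)x² + (56/27)x³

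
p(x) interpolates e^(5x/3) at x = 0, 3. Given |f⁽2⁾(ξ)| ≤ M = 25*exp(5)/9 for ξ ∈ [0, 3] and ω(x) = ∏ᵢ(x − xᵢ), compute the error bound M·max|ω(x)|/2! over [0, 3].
25*exp(5)/8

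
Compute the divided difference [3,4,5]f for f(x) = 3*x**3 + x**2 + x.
37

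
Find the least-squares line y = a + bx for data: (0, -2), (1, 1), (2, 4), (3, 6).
a = -9/5, b = 27/10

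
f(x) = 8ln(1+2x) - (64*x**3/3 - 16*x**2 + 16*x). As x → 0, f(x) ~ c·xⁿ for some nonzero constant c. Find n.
4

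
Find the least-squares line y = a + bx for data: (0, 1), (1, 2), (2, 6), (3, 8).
a = 1/2, b = 5/2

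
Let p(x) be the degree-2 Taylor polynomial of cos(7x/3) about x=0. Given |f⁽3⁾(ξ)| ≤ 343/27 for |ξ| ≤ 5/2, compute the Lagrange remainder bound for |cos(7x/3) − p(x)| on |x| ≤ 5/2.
42875/1296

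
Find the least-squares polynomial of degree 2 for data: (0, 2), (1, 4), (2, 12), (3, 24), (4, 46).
16/7 + (-62/35)x + (22/7)x²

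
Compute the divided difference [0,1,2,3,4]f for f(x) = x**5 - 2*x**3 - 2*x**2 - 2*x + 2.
10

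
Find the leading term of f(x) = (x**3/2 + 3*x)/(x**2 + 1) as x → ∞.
x/2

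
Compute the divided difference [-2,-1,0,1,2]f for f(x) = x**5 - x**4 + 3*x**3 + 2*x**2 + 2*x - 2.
-1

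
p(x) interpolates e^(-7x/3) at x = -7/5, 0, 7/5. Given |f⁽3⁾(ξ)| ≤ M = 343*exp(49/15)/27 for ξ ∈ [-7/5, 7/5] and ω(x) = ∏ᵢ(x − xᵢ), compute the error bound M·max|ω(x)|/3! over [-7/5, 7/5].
117649*sqrt(3)*exp(49/15)/91125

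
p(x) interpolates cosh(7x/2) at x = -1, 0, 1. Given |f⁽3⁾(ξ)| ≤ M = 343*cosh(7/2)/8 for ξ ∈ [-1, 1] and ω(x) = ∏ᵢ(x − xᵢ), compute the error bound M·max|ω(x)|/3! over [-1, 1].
343*sqrt(3)*cosh(7/2)/216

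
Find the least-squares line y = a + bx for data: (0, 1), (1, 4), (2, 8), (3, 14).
a = 3/10, b = 43/10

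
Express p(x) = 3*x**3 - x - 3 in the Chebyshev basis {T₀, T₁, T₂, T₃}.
(-3)T₀ + (5/4)T₁ + (3/4)T₃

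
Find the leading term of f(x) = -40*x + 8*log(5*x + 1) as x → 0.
-100*x**2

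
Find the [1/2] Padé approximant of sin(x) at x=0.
x/(x**2/6 + 1)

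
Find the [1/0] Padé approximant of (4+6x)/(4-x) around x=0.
7*x/4 + 1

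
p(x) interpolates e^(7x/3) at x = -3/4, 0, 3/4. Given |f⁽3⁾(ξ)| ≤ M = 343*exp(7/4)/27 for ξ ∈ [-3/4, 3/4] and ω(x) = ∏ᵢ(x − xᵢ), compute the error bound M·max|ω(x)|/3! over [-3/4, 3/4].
343*sqrt(3)*exp(7/4)/1728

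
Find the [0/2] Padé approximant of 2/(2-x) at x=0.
1/(1 - x/2)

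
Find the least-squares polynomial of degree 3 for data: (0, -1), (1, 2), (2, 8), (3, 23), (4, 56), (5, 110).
-13/14 + (281/84)x + (-23/14)x² + (13/12)x³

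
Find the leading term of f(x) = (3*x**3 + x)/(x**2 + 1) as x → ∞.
3*x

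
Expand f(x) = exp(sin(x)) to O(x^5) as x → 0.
1 + x + x**2/2 - x**4/8 + O(x**5)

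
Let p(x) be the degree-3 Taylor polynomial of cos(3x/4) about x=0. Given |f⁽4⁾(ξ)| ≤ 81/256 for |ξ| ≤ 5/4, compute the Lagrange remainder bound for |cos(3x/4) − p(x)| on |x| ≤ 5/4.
16875/524288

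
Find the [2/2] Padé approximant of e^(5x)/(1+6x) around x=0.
(6925*x**2/1452 + 815*x/242 + 1)/(-13595*x**2/1452 + 1057*x/242 + 1)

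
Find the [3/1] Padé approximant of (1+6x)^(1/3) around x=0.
(-8*x**3/3 + 4*x**2 + 6*x + 1)/(4*x + 1)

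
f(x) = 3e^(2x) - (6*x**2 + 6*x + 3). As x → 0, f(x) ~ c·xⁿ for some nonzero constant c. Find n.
3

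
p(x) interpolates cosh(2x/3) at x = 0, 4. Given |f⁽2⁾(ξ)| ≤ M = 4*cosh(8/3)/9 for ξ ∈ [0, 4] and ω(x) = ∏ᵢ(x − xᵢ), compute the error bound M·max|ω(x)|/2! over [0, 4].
8*cosh(8/3)/9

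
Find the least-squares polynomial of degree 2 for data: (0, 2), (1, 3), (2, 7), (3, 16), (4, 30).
78/35 + (-137/70)x + (31/14)x²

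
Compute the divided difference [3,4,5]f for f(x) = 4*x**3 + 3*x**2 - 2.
51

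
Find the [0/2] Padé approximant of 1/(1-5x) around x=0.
1/(1 - 5*x)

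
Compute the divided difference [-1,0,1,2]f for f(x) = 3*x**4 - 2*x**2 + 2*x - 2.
6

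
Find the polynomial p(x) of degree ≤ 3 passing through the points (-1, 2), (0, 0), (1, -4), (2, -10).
-x**2 - 3*x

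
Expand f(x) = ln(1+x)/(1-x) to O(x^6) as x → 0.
x + x**2/2 + 5*x**3/6 + 7*x**4/12 + 47*x**5/60 + O(x**6)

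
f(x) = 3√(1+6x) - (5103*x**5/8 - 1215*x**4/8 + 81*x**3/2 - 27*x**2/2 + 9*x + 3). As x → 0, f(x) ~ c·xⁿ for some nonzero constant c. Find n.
6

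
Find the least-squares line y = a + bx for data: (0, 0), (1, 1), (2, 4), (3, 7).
a = -3/5, b = 12/5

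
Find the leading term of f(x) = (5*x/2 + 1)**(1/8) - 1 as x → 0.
5*x/16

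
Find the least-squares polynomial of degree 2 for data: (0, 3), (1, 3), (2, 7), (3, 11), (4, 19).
101/35 + (-4/7)x + (8/7)x²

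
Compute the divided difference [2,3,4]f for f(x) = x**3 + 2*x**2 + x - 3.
11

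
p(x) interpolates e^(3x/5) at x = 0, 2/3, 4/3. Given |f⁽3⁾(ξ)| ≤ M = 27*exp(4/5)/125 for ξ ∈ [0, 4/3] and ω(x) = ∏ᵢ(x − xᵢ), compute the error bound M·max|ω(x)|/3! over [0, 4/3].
8*sqrt(3)*exp(4/5)/3375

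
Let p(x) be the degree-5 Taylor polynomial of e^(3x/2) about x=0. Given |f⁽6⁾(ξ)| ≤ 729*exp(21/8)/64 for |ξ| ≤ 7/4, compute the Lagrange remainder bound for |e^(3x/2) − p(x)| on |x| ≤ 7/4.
9529569*exp(21/8)/20971520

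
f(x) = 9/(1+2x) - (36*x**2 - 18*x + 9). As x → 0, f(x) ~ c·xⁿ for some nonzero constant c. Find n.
3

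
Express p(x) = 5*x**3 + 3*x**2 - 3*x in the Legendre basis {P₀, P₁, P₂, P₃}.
P₀ + (2)P₂ + (2)P₃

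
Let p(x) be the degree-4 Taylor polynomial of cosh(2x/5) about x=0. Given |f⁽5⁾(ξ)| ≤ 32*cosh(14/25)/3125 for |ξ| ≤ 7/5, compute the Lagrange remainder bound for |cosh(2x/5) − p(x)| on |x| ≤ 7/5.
67228*cosh(14/25)/146484375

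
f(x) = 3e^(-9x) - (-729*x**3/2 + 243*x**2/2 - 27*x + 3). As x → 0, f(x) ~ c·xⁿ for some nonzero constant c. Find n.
4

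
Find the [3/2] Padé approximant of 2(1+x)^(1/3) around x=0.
(14*x**3/405 + 14*x**2/15 + 14*x/5 + 2)/(2*x**2/9 + 16*x/15 + 1)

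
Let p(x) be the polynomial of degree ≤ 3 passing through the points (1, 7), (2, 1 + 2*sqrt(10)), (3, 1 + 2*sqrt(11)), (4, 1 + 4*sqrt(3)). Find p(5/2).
-sqrt(3)/4 + 5/8 + 9*sqrt(10)/8 + 9*sqrt(11)/8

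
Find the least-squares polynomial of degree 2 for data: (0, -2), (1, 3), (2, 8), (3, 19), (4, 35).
-7/5 + x + (2)x²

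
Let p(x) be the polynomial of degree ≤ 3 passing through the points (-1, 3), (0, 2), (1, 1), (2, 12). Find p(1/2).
3/4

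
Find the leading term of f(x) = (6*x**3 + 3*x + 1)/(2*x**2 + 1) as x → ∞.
3*x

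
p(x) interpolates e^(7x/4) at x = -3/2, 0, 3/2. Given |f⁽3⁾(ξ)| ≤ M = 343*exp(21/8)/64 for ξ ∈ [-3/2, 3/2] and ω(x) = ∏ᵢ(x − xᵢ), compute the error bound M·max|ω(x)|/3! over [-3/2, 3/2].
343*sqrt(3)*exp(21/8)/512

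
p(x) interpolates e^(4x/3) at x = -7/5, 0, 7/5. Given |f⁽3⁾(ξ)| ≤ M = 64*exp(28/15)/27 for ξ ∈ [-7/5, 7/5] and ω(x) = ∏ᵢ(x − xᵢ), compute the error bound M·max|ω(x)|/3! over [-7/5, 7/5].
21952*sqrt(3)*exp(28/15)/91125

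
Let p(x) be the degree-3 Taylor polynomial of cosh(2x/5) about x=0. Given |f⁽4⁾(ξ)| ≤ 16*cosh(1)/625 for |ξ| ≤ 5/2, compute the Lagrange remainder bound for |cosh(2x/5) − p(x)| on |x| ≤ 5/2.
cosh(1)/24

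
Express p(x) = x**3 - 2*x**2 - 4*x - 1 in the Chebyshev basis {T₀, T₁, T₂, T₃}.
(-2)T₀ + (-13/4)T₁ - T₂ + (1/4)T₃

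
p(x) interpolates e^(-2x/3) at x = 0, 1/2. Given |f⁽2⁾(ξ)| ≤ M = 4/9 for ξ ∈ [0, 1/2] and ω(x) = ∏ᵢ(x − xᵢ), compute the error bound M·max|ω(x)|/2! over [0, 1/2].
1/72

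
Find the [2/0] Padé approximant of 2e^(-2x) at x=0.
4*x**2 - 4*x + 2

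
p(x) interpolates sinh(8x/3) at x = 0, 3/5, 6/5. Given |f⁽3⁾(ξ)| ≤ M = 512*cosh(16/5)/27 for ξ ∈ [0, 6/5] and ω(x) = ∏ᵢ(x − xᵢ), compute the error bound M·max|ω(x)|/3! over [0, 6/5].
512*sqrt(3)*cosh(16/5)/3375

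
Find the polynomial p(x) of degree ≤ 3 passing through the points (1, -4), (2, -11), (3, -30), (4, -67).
-x**3 - 3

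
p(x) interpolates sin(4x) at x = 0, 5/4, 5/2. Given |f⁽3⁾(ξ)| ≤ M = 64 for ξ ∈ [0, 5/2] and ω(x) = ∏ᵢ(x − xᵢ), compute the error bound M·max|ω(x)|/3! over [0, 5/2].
125*sqrt(3)/27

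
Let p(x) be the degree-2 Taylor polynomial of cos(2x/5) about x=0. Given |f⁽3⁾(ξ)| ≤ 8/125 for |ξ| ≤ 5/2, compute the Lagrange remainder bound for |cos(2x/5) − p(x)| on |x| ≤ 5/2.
1/6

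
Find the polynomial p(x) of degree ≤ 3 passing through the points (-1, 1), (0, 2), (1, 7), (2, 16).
2*x**2 + 3*x + 2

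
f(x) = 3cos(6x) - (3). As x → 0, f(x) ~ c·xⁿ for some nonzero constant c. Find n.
2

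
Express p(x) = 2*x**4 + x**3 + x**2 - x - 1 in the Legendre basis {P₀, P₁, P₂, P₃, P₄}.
(-4/15)P₀ + (-2/5)P₁ + (38/21)P₂ + (2/5)P₃ + (16/35)P₄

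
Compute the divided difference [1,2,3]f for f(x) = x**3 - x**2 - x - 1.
5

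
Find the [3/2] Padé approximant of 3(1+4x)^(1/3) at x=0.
(448*x**3/135 + 112*x**2/5 + 84*x/5 + 3)/(32*x**2/9 + 64*x/15 + 1)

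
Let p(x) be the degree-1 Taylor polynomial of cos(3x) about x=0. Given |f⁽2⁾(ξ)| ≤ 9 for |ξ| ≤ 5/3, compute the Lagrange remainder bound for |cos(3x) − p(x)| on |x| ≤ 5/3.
25/2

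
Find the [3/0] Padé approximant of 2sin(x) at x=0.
x*(6 - x**2)/3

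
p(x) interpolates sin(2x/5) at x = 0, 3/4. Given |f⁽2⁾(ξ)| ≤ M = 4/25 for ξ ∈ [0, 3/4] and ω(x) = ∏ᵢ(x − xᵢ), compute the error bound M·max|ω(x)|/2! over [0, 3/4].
9/800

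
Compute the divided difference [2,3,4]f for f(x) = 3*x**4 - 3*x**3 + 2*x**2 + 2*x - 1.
140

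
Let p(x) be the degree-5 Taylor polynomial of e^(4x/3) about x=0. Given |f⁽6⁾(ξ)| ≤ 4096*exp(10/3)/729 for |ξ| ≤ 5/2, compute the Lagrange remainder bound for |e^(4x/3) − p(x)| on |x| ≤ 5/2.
12500*exp(10/3)/6561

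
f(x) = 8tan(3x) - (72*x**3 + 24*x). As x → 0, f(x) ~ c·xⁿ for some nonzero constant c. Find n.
5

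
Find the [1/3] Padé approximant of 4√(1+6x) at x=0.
(21*x + 4)/(27*x**3/8 - 9*x**2/4 + 9*x/4 + 1)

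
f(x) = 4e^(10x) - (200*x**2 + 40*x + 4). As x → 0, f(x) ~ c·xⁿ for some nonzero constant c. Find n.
3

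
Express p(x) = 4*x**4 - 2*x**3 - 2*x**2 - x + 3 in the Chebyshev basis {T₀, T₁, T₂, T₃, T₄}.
(7/2)T₀ + (-5/2)T₁ + T₂ + (-1/2)T₃ + (1/2)T₄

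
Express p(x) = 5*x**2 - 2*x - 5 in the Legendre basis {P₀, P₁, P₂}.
(-10/3)P₀ + (-2)P₁ + (10/3)P₂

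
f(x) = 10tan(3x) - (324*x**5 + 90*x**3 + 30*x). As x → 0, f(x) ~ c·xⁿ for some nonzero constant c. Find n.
7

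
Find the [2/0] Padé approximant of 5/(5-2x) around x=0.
4*x**2/25 + 2*x/5 + 1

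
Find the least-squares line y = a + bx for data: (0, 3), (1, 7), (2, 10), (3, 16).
a = 27/10, b = 21/5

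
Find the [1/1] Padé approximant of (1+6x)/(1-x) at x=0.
(6*x + 1)/(1 - x)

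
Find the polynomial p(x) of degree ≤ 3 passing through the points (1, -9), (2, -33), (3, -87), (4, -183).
-2*x**3 - 3*x**2 - x - 3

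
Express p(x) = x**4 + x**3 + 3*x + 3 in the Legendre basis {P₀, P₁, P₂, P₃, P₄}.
(16/5)P₀ + (18/5)P₁ + (4/7)P₂ + (2/5)P₃ + (8/35)P₄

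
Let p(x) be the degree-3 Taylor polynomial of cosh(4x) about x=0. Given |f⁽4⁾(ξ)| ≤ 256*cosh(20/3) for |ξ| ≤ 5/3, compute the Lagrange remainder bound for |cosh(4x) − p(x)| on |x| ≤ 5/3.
20000*cosh(20/3)/243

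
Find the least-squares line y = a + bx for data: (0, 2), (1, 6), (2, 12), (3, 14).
a = 11/5, b = 21/5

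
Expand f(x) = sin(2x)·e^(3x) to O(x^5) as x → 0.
2*x + 6*x**2 + 23*x**3/3 + 5*x**4 + O(x**5)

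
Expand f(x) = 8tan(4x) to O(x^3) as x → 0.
32*x + O(x**3)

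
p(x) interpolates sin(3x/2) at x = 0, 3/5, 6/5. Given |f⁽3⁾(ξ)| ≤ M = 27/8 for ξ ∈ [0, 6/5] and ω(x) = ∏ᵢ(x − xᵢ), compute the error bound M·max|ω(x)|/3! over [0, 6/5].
27*sqrt(3)/1000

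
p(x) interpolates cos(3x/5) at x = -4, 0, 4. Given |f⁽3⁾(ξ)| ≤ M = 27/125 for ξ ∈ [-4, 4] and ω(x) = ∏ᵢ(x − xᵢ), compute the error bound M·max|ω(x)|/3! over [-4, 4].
64*sqrt(3)/125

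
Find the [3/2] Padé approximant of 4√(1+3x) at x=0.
(27*x**3/8 + 81*x**2/4 + 18*x + 4)/(27*x**2/16 + 3*x + 1)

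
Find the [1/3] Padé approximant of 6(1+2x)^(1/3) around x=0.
(10*x + 6)/(8*x**3/81 - 2*x**2/9 + x + 1)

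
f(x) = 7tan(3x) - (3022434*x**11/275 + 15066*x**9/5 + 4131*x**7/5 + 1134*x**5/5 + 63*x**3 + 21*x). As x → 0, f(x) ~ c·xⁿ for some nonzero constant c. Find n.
13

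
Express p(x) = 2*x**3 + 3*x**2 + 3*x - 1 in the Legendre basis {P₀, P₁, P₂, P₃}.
(21/5)P₁ + (2)P₂ + (4/5)P₃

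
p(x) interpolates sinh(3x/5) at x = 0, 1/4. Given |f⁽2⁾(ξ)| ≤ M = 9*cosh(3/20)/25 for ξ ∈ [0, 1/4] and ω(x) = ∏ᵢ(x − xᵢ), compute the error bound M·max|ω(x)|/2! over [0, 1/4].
9*cosh(3/20)/3200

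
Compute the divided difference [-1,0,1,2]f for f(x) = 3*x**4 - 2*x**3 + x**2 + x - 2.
4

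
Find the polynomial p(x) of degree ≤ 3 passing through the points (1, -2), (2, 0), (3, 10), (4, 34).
x**3 - 2*x**2 + x - 2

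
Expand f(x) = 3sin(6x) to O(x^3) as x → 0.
18*x + O(x**3)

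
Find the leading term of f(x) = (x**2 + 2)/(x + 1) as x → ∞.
x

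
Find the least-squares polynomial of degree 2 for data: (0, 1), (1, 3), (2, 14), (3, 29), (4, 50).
3/5 + (2/5)x + (3)x²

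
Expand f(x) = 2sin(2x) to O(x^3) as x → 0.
4*x + O(x**3)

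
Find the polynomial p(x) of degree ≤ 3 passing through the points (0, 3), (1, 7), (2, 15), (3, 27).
2*x**2 + 2*x + 3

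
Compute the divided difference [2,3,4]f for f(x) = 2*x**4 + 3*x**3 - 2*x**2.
135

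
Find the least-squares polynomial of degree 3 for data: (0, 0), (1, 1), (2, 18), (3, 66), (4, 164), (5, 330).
-8/63 + (41/378)x + (-377/252)x² + (317/108)x³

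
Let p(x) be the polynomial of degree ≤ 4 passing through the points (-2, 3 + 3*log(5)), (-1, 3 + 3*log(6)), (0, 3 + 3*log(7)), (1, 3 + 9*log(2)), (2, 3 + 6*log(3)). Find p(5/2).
3 + log(340405734249*2**(1/4)*3**(35/64)*5**(105/128)*7**(55/64)/17179869184)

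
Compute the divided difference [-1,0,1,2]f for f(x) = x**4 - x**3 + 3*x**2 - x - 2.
1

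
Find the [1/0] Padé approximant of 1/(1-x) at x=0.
x + 1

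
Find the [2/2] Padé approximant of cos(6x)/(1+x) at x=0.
(-252*x**2/17 - 3*x/17 + 1)/(3*x**2 + 14*x/17 + 1)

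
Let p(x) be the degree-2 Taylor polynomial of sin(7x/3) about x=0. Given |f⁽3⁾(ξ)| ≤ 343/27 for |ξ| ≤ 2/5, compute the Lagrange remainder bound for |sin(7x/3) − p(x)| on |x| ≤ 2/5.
1372/10125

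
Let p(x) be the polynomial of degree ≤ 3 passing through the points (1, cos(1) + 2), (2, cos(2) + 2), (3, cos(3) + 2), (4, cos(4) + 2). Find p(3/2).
15*cos(2)/16 + cos(4)/16 + 5*cos(1)/16 - 5*cos(3)/16 + 2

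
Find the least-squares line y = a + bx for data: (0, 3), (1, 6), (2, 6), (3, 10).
a = 31/10, b = 21/10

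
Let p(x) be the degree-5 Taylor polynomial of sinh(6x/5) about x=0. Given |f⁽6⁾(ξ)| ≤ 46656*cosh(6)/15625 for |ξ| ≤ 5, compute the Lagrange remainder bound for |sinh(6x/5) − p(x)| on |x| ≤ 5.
324*cosh(6)/5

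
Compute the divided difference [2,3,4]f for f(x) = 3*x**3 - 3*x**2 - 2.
24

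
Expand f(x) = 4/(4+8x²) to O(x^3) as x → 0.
1 - 2*x**2 + O(x**3)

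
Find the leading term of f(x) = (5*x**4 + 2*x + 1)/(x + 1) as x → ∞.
5*x**3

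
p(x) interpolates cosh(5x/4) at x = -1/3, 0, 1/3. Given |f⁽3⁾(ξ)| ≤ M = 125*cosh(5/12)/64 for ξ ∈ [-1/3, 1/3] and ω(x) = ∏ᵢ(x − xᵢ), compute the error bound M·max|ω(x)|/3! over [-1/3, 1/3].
125*sqrt(3)*cosh(5/12)/46656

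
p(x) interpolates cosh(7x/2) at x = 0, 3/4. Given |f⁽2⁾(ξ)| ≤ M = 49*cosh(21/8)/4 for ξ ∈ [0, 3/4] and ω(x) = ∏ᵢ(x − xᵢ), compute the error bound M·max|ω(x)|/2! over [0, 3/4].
441*cosh(21/8)/512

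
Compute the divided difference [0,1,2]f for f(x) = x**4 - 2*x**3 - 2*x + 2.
1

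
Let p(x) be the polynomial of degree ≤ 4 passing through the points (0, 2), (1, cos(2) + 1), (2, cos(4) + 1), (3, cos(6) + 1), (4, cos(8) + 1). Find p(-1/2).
189*cos(4)/64 - 45*cos(6)/32 + 35*cos(8)/128 - 105*cos(2)/32 + 443/128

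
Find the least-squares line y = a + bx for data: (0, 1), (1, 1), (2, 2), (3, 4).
a = 1/2, b = 1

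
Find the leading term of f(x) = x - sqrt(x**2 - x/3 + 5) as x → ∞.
1/6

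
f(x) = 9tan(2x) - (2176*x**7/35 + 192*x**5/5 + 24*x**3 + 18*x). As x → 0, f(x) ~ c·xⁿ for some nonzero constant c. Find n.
9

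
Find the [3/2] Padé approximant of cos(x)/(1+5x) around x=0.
(1475*x**3/588 - 295*x**2/588 - 5*x + 1)/(1 - 14701*x**2/588)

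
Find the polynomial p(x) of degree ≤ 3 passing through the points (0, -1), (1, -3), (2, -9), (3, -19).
-2*x**2 - 1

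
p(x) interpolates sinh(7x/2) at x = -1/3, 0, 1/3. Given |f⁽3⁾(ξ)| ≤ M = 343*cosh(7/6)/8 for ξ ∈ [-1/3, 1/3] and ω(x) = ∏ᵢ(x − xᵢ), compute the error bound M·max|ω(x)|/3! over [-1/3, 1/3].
343*sqrt(3)*cosh(7/6)/5832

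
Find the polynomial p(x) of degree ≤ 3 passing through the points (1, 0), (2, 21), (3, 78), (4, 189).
3*x**3 - 3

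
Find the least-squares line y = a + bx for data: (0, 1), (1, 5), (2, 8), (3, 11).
a = 13/10, b = 33/10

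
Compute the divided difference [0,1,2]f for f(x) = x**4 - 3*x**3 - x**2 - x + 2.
-3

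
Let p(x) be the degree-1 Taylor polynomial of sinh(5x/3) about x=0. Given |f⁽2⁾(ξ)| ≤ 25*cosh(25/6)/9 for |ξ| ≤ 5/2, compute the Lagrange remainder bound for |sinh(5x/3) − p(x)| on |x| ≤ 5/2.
625*cosh(25/6)/72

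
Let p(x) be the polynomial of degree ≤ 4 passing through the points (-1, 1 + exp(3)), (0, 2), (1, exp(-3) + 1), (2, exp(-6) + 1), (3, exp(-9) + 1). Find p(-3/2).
(-180*exp(3) + 35 + 378*exp(6) + (-292 + 315*exp(3))*exp(9))*exp(-9)/128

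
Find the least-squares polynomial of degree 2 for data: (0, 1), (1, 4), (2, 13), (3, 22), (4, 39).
1 + (7/5)x + (2)x²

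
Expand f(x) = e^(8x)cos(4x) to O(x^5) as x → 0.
1 + 8*x + 24*x**2 + 64*x**3/3 - 224*x**4/3 + O(x**5)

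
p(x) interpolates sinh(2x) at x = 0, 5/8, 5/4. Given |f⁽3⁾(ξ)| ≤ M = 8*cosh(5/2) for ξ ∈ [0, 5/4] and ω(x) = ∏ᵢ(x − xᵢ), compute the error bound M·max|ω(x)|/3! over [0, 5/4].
125*sqrt(3)*cosh(5/2)/1728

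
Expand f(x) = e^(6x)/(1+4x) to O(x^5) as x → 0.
1 + 2*x + 10*x**2 - 4*x**3 + 70*x**4 + O(x**5)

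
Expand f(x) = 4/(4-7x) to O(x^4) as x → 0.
1 + 7*x/4 + 49*x**2/16 + 343*x**3/64 + O(x**4)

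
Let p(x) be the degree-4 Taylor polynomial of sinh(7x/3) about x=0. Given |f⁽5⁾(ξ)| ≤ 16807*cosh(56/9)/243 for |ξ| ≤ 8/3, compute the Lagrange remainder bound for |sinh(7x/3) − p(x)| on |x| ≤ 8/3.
68841472*cosh(56/9)/885735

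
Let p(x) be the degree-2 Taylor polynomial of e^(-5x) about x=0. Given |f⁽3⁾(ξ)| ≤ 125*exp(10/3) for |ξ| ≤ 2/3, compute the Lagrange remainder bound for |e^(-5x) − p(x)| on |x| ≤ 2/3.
500*exp(10/3)/81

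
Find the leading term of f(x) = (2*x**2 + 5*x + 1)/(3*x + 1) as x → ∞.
2*x/3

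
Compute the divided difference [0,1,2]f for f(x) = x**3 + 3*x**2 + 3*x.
6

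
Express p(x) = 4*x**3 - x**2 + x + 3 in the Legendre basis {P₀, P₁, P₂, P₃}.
(8/3)P₀ + (17/5)P₁ + (-2/3)P₂ + (8/5)P₃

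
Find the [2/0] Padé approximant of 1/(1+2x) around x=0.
4*x**2 - 2*x + 1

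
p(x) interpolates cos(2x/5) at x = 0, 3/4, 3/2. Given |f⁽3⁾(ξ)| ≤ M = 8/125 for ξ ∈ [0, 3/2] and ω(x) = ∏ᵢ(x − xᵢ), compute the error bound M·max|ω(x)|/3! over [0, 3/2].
sqrt(3)/1000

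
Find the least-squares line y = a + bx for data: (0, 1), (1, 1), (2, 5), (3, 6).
a = 2/5, b = 19/10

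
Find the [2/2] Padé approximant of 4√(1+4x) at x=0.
(20*x**2 + 20*x + 4)/(x**2 + 3*x + 1)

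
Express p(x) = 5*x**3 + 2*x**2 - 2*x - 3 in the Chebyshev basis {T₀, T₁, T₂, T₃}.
(-2)T₀ + (7/4)T₁ + T₂ + (5/4)T₃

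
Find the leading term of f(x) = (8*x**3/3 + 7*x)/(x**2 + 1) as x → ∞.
8*x/3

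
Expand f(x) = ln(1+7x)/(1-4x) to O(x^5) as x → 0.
7*x + 7*x**2/2 + 385*x**3/3 - 1043*x**4/12 + O(x**5)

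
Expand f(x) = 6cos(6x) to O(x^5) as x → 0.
6 - 108*x**2 + 324*x**4 + O(x**5)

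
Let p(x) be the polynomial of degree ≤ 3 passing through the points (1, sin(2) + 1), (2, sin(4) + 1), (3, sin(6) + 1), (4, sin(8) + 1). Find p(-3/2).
385*sin(6)/16 - 105*sin(8)/16 + 1 + 231*sin(2)/16 - 495*sin(4)/16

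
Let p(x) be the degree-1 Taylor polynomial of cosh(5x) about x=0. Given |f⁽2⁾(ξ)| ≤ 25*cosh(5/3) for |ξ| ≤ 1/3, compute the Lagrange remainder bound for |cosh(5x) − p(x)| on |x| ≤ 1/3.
25*cosh(5/3)/18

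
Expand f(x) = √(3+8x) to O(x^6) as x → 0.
sqrt(3) + 4*sqrt(3)*x/3 - 8*sqrt(3)*x**2/9 + 32*sqrt(3)*x**3/27 - 160*sqrt(3)*x**4/81 + 896*sqrt(3)*x**5/243 + O(x**6)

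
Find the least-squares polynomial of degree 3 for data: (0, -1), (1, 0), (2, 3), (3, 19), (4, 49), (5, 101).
-52/63 + (-22/189)x + (-169/252)x² + (103/108)x³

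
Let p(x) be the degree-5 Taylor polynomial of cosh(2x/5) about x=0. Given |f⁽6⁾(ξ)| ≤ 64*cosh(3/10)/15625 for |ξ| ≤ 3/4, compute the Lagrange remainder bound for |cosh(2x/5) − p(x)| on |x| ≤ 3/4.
81*cosh(3/10)/80000000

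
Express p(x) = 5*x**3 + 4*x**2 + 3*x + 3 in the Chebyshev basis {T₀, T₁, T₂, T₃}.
(5)T₀ + (27/4)T₁ + (2)T₂ + (5/4)T₃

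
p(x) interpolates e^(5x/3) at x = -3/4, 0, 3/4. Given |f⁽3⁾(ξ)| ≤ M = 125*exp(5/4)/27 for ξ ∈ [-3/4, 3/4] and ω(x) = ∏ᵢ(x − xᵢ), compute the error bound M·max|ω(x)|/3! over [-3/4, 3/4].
125*sqrt(3)*exp(5/4)/1728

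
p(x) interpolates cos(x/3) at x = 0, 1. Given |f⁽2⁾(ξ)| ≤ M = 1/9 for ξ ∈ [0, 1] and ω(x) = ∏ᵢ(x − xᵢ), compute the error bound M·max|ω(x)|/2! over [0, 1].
1/72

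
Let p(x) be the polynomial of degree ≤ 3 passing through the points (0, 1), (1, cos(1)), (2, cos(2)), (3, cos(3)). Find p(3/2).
9*cos(2)/16 - 1/16 - cos(3)/16 + 9*cos(1)/16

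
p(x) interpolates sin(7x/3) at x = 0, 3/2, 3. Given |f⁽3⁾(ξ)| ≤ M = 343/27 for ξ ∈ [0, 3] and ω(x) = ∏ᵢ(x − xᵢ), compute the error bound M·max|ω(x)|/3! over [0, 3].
343*sqrt(3)/216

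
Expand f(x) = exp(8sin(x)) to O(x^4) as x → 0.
1 + 8*x + 32*x**2 + 84*x**3 + O(x**4)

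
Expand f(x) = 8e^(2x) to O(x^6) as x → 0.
8 + 16*x + 16*x**2 + 32*x**3/3 + 16*x**4/3 + 32*x**5/15 + O(x**6)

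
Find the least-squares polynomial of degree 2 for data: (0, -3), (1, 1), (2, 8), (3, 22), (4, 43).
-89/35 + (-29/70)x + (41/14)x²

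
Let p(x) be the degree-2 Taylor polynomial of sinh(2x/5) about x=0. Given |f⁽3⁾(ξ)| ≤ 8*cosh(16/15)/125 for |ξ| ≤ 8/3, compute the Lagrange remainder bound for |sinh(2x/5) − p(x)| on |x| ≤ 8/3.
2048*cosh(16/15)/10125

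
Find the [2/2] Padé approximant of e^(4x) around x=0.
(4*x**2/3 + 2*x + 1)/(4*x**2/3 - 2*x + 1)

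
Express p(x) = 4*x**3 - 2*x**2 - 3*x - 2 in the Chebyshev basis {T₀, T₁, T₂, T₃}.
(-3)T₀ - T₂ + T₃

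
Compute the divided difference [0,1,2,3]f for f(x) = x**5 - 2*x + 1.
25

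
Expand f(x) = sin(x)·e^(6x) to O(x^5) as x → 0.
x + 6*x**2 + 107*x**3/6 + 35*x**4 + O(x**5)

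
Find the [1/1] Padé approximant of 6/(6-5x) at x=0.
1/(1 - 5*x/6)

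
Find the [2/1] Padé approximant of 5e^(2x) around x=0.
(10*x**2/3 + 20*x/3 + 5)/(1 - 2*x/3)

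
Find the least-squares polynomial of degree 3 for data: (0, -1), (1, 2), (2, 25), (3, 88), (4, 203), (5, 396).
-71/63 + (-110/189)x + (113/126)x² + (163/54)x³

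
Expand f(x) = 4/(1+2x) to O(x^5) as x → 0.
4 - 8*x + 16*x**2 - 32*x**3 + 64*x**4 + O(x**5)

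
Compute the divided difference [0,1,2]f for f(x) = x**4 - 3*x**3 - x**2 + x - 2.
-3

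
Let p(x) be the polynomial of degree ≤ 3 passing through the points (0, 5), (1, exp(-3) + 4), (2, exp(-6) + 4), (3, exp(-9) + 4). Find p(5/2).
5*(-exp(6) + 1 + 3*exp(3) + 13*exp(9))*exp(-9)/16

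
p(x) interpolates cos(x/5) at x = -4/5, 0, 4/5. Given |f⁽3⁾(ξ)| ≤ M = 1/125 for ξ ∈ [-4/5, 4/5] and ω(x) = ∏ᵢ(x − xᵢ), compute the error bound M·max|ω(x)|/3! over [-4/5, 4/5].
64*sqrt(3)/421875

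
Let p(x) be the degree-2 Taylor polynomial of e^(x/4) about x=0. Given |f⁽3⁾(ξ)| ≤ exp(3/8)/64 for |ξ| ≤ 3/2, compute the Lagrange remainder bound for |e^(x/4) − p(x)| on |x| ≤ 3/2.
9*exp(3/8)/1024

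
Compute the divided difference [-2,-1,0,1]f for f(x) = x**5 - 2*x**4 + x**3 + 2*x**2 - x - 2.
10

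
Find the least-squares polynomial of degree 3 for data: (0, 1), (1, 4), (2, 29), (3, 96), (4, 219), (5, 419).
64/63 + (-506/189)x + (649/252)x² + (317/108)x³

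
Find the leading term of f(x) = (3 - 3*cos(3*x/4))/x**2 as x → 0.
27/32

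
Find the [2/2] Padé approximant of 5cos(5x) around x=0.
(5 - 625*x**2/12)/(25*x**2/12 + 1)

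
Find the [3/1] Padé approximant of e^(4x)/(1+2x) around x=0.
(1 - 16*x**3/3)/(1 - 2*x)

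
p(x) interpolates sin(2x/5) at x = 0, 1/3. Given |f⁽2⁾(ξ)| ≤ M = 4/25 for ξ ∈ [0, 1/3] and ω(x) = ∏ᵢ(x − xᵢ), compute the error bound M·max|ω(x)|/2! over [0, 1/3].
1/450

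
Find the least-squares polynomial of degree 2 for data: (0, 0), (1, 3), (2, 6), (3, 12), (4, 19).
6/35 + (109/70)x + (11/14)x²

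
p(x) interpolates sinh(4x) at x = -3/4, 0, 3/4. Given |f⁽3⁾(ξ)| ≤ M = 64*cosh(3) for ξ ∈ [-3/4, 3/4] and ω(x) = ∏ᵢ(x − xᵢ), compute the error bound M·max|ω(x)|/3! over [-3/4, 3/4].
sqrt(3)*cosh(3)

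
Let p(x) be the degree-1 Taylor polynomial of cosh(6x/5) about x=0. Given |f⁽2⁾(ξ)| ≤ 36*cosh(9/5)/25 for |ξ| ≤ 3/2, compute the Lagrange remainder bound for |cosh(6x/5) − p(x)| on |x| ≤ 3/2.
81*cosh(9/5)/50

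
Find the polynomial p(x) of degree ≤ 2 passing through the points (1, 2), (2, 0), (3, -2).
4 - 2*x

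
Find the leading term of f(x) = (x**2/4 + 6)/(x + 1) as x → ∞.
x/4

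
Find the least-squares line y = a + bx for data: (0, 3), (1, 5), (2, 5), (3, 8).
a = 3, b = 3/2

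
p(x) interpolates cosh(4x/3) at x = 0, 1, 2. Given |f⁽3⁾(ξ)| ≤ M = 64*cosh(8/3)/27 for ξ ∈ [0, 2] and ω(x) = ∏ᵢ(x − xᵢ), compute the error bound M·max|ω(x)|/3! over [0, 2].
64*sqrt(3)*cosh(8/3)/729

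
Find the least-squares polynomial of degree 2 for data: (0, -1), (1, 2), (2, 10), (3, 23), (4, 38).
-44/35 + (113/70)x + (29/14)x²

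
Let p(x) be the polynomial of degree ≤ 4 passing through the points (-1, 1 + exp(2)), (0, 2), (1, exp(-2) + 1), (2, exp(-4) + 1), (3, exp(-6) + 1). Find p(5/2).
(-70*exp(4) + 35 + 140*exp(2) + (156 - 5*exp(2))*exp(6))*exp(-6)/128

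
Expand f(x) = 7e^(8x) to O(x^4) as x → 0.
7 + 56*x + 224*x**2 + 1792*x**3/3 + O(x**4)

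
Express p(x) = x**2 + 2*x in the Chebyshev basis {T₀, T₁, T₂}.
(1/2)T₀ + (2)T₁ + (1/2)T₂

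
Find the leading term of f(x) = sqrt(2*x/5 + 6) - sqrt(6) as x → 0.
sqrt(6)*x/30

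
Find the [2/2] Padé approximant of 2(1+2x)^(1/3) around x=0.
(56*x**2/27 + 14*x/3 + 2)/(10*x**2/27 + 5*x/3 + 1)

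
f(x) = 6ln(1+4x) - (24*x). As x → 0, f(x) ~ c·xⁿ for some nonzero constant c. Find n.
2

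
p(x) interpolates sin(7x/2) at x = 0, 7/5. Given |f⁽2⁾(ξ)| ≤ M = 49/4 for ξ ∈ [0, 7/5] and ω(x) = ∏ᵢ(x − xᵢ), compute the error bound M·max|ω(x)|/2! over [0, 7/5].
2401/800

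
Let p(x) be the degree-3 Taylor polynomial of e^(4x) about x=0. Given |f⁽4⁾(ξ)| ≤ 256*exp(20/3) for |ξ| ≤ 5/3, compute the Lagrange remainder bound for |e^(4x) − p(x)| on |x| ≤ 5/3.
20000*exp(20/3)/243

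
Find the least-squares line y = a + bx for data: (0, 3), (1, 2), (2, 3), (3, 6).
a = 2, b = 1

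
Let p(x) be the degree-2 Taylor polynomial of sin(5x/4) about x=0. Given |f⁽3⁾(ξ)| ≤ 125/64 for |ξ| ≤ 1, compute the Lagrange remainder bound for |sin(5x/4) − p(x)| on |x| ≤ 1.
125/384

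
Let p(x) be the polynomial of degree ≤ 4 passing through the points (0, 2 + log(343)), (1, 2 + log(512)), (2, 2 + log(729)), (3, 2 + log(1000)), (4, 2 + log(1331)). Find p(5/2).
2 + log(405*11**(113/128)*3**(7/32)*5**(13/32)*7**(9/128)/11)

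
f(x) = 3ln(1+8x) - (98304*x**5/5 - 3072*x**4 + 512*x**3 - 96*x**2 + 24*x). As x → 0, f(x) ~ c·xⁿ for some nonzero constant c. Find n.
6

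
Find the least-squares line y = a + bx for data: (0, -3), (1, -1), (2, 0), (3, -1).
a = -23/10, b = 7/10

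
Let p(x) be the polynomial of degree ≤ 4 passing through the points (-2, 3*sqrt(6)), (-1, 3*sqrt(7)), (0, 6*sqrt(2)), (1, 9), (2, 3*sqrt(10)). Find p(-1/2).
-45/32 - 15*sqrt(6)/128 + 9*sqrt(10)/128 + 45*sqrt(7)/32 + 135*sqrt(2)/32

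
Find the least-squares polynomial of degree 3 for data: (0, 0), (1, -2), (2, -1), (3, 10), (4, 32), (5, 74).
-1/63 + (-412/189)x + (-43/63)x² + (22/27)x³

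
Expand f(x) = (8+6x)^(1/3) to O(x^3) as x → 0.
2 + x/2 - x**2/8 + O(x**3)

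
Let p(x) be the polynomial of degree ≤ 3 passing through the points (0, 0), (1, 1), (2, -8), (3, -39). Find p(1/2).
1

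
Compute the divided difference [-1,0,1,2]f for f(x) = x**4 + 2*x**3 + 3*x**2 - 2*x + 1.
4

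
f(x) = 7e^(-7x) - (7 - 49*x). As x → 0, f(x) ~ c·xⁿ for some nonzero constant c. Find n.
2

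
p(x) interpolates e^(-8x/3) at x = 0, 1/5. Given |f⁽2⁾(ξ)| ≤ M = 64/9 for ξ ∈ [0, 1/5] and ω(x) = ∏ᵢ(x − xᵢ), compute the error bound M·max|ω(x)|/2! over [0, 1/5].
8/225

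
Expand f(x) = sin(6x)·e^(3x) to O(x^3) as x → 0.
6*x + 18*x**2 + O(x**3)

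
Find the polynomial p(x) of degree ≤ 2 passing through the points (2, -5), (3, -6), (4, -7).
-x - 3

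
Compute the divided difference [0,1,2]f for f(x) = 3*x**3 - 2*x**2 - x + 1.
7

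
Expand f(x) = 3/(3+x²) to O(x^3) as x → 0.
1 - x**2/3 + O(x**3)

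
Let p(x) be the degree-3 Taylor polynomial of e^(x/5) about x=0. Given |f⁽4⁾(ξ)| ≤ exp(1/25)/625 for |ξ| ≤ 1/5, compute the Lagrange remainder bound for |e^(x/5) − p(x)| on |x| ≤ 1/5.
exp(1/25)/9375000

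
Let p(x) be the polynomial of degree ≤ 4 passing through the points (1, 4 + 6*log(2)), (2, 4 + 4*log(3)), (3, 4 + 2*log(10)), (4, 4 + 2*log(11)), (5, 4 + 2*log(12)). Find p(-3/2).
log(191561942608236107294793378393788647952342390272950272000000000000000000000000000000000000000000000000000000000000000000000000000000000000000000000000000000000000000000000000000000000000000000000000000000000000*11**(11/16)*2**(17/64)*3**(59/64)*5**(13/32)/207589727229667617364050040559595126992307182041663968365041085227372309632424517470029479189719043873749959799630116683695675118773796682033447968121002410399431431597810905545125273959033396868346495500159667) + 4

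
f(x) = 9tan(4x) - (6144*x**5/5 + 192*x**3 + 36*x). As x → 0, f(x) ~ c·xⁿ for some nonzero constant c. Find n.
7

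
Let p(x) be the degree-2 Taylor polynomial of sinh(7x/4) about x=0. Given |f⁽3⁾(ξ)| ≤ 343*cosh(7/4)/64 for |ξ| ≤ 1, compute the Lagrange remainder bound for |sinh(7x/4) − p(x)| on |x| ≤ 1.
343*cosh(7/4)/384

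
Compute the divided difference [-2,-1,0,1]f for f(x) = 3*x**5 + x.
15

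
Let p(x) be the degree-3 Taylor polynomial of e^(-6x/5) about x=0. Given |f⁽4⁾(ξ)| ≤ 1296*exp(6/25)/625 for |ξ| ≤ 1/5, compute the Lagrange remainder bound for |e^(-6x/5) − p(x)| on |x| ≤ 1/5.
54*exp(6/25)/390625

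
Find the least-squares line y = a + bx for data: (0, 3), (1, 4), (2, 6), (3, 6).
a = 31/10, b = 11/10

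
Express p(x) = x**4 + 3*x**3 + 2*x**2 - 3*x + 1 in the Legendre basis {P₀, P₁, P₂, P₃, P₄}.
(28/15)P₀ + (-6/5)P₁ + (40/21)P₂ + (6/5)P₃ + (8/35)P₄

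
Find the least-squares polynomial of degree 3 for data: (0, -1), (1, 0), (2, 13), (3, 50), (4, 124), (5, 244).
-115/126 + (-185/108)x + (59/126)x² + (209/108)x³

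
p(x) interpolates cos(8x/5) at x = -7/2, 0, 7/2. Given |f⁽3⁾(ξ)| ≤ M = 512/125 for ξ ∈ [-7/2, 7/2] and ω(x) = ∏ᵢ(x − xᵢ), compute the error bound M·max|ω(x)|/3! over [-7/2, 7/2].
21952*sqrt(3)/3375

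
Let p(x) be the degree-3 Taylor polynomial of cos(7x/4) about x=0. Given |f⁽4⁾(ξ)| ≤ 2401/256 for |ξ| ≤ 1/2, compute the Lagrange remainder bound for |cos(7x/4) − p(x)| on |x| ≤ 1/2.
2401/98304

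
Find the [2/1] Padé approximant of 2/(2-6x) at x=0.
1/(1 - 3*x)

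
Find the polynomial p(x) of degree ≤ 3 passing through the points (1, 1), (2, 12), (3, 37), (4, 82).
x**3 + x**2 + x - 2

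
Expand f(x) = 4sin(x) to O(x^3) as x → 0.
4*x + O(x**3)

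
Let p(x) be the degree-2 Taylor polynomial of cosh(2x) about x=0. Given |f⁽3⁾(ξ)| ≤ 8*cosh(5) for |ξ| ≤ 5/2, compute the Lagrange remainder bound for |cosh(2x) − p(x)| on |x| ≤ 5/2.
125*cosh(5)/6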